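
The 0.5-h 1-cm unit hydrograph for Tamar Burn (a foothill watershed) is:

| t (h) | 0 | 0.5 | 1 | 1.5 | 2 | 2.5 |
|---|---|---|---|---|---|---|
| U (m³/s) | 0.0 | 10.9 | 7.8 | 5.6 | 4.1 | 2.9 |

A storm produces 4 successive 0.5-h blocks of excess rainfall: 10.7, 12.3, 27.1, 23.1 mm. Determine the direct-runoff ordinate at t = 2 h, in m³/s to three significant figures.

By discrete convolution, Q_j = Σ (P_i / 10 mm) · U_{j−i}.
At t = 2 h (j=4): Q = (10.7/10)·4.1 + (12.3/10)·5.6 + (27.1/10)·7.8 + (23.1/10)·10.9 = 57.6 m³/s.

Q ≈ 57.6 m³/s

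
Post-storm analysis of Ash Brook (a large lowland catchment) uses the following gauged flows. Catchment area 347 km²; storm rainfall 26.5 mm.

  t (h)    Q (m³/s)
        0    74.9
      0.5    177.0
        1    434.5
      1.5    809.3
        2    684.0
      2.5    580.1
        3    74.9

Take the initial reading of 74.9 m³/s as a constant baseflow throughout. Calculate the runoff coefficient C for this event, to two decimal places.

ΣQ_DR = 2310 m³/s; V = ΣQ_DR·Δt = 4.159 × 10^6 m³.
Runoff depth d = V / A = 11.98 mm.
C = d / P = 11.98 / 26.5 = 0.45.

C ≈ 0.45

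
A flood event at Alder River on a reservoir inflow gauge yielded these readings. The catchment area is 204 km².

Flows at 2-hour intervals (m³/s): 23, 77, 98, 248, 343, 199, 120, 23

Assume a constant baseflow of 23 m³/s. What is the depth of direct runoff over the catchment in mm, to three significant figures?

d ≈ 33.4 mm

Direct runoff: 0.0, 54.0, 75.0, 225.0, 320.0, 176.0, 97.0, 0.0 m³/s; ΣQ_DR = 947.0 m³/s.
V = ΣQ_DR · Δt = 947.0 × 7200 s = 6.818 × 10^6 m³.
Over A = 204 km², depth = V / A = 33.4 mm.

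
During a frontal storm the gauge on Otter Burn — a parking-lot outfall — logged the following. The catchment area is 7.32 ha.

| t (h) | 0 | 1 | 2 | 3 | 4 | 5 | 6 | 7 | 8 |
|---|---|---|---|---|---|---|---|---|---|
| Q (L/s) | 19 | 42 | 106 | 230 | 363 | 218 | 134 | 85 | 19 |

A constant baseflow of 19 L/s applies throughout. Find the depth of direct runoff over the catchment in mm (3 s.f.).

Direct runoff: 0.0, 23.0, 87.0, 211.0, 344.0, 199.0, 115.0, 66.0, 0.0 L/s; ΣQ_DR = 1045 L/s.
V = ΣQ_DR · Δt = 1045 × 3600 s = 3.762 × 10^6 L.
Over A = 7.32 ha, depth = V / A = 51.4 mm.

d ≈ 51.4 mm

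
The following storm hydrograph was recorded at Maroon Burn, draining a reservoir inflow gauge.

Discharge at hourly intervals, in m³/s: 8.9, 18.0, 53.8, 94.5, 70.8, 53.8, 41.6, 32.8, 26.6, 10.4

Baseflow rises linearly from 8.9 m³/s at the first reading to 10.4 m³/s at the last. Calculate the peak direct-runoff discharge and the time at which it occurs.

Subtracting baseflow gives direct-runoff ordinates: 0.00, 8.93, 44.57, 85.10, 61.23, 44.07, 31.70, 22.73, 16.37, 0.00 m³/s.
The maximum is 85.10 m³/s, occurring at the reading for t = 3 h.

Q_p = 85.10 m³/s at t = 3 h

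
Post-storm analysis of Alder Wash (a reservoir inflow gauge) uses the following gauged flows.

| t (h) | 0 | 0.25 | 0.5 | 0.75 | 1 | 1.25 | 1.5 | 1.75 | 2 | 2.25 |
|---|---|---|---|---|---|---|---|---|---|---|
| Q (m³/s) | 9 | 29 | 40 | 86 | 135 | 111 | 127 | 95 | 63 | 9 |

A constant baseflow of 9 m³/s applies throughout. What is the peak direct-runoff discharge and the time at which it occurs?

Q_p = 126.0 m³/s at t = 1 h

Subtracting baseflow gives direct-runoff ordinates: 0.0, 20.0, 31.0, 77.0, 126.0, 102.0, 118.0, 86.0, 54.0, 0.0 m³/s.
The maximum is 126.0 m³/s, occurring at the reading for t = 1 h.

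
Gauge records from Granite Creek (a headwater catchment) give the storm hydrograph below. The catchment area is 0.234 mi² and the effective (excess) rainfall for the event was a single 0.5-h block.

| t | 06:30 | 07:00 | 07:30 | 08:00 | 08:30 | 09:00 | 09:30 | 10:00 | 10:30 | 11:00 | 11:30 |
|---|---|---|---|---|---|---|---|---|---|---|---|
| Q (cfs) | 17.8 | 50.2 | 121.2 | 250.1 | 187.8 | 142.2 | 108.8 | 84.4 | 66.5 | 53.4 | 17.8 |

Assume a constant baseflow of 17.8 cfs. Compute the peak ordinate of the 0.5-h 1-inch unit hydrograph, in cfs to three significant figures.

Direct runoff: 0.0, 32.4, 103.4, 232.3, 170.0, 124.4, 91.0, 66.6, 48.7, 35.6, 0.0 cfs; ΣQ_DR = 904.4 cfs, peak = 232.3 cfs.
Runoff depth d = ΣQ_DR·Δt / A = 904.4 × 1800 / (0.234 mi²) = 2.995 in.
The 1-inch UH is the DRH scaled by (1 in)/d, so U_p = 232.3 × 1/2.995 = 77.6 cfs.

U_p ≈ 77.6 cfs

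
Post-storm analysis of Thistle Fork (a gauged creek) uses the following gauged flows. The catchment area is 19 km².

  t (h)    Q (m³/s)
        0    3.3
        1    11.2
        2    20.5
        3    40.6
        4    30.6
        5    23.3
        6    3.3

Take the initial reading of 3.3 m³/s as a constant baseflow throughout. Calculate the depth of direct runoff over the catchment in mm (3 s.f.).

Direct runoff: 0.0, 7.9, 17.2, 37.3, 27.3, 20.0, 0.0 m³/s; ΣQ_DR = 109.7 m³/s.
V = ΣQ_DR · Δt = 109.7 × 3600 s = 3.949 × 10^5 m³.
Over A = 19 km², depth = V / A = 20.8 mm.

d ≈ 20.8 mm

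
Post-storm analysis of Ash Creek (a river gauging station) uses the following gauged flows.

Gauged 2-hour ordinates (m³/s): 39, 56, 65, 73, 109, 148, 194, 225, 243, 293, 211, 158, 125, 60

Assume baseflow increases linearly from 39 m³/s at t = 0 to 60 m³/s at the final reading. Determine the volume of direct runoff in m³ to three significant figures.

Direct-runoff ordinates (Q − Q_b): 0.00, 15.38, 22.77, 29.15, 63.54, 100.92, 145.31, 174.69, 191.08, 239.46, 155.85, 101.23, 66.62, 0.00 m³/s.
ΣQ_DR = 1306 m³/s.
With Δt = 2 h = 7200 s, V = ΣQ_DR · Δt = 1306 × 7200 = 9.40 × 10^6 m³.

V ≈ 9.40 × 10^6 m³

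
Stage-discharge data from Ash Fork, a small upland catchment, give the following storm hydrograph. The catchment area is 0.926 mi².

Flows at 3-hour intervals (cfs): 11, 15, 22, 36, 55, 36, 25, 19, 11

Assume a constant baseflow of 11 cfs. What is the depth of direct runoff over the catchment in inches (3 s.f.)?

Direct runoff: 0.0, 4.0, 11.0, 25.0, 44.0, 25.0, 14.0, 8.0, 0.0 cfs; ΣQ_DR = 131.0 cfs.
V = ΣQ_DR · Δt = 131.0 × 10800 s = 1.415 × 10^6 ft³.
Over A = 0.926 mi², depth = V / A = 0.658 in.

d ≈ 0.658 in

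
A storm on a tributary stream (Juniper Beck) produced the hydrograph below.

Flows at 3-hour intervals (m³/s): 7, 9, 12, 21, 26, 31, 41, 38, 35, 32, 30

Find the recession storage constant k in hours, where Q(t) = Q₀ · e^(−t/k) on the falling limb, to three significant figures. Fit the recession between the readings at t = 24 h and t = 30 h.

k ≈ 38.9 h

On the falling limb, Q drops from 35 to 30 m³/s between t = 24 h and t = 30 h (Δt = 6 h).
k = −Δt / ln(Q₂/Q₁) = −6 / ln(30/35) = 38.9 h.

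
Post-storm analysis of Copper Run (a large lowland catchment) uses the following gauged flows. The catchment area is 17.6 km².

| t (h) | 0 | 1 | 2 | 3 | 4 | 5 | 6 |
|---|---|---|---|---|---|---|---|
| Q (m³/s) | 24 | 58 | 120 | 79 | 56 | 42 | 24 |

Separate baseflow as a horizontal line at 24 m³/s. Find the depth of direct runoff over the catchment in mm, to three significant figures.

d ≈ 48.1 mm

Direct runoff: 0.0, 34.0, 96.0, 55.0, 32.0, 18.0, 0.0 m³/s; ΣQ_DR = 235.0 m³/s.
V = ΣQ_DR · Δt = 235.0 × 3600 s = 8.460 × 10^5 m³.
Over A = 17.6 km², depth = V / A = 48.1 mm.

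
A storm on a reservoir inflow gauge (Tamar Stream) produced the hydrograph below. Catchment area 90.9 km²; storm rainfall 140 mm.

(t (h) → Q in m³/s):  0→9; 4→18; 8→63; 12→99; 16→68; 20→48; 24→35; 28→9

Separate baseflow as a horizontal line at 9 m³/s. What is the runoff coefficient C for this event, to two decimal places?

C ≈ 0.31

ΣQ_DR = 277.0 m³/s; V = ΣQ_DR·Δt = 3.989 × 10^6 m³.
Runoff depth d = V / A = 43.88 mm.
C = d / P = 43.88 / 140 = 0.31.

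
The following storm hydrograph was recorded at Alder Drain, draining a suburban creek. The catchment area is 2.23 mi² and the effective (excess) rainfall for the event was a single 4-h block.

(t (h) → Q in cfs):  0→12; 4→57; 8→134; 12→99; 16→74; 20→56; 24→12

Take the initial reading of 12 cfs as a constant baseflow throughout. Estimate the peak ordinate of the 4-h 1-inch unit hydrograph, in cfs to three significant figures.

U_p ≈ 122 cfs

Direct runoff: 0.0, 45.0, 122.0, 87.0, 62.0, 44.0, 0.0 cfs; ΣQ_DR = 360.0 cfs, peak = 122.0 cfs.
Runoff depth d = ΣQ_DR·Δt / A = 360.0 × 14400 / (2.23 mi²) = 1.001 in.
The 1-inch UH is the DRH scaled by (1 in)/d, so U_p = 122.0 × 1/1.001 = 122 cfs.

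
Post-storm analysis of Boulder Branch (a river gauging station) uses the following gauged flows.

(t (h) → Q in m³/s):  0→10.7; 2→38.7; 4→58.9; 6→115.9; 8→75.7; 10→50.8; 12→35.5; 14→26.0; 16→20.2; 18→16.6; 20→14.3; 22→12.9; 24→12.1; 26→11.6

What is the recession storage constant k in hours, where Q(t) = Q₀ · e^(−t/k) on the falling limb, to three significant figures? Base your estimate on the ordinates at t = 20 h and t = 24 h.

k ≈ 23.9 h

On the falling limb, Q drops from 14.3 to 12.1 m³/s between t = 20 h and t = 24 h (Δt = 4 h).
k = −Δt / ln(Q₂/Q₁) = −4 / ln(12.1/14.3) = 23.9 h.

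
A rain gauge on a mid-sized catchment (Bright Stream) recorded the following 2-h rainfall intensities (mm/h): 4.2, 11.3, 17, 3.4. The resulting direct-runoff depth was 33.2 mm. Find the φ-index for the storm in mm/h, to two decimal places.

Only the 2 blocks with intensity above φ contribute runoff: 11.3, 17 mm/h.
Σ(I−φ)·Δt = d  ⇒  (11.3+17 − 2φ)·2 = 33.2
φ = (28.30 − 33.2/2) / 2 = 5.85 mm/h.

φ ≈ 5.85 mm/h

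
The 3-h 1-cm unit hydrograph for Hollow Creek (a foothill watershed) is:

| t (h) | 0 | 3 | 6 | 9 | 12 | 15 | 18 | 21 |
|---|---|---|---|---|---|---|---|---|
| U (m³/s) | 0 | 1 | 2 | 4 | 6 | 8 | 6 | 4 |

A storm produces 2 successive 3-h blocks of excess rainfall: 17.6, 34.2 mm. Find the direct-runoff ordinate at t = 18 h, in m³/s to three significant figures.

By discrete convolution, Q_j = Σ (P_i / 10 mm) · U_{j−i}.
At t = 18 h (j=6): Q = (17.6/10)·6 + (34.2/10)·8 = 37.9 m³/s.

Q ≈ 37.9 m³/s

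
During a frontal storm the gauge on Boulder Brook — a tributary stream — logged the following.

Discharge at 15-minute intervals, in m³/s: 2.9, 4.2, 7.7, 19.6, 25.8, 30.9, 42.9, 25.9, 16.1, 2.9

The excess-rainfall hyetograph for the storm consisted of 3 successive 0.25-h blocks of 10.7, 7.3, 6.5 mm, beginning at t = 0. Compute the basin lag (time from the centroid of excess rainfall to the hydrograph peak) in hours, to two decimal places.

Centroid of excess rainfall: t_c = Σ P_i·t̄_i / ΣP_i = 0.3321 h (block centres at 0.125, 0.375, 0.625 h).
Hydrograph peak occurs at t = 1.5 h, so basin lag t_L = 1.5 − 0.3321 = 1.17 h.

t_L ≈ 1.17 h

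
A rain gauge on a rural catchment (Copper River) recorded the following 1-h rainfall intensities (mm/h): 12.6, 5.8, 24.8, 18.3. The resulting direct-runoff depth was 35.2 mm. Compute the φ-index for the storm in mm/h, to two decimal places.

φ ≈ 6.83 mm/h

Only the 3 blocks with intensity above φ contribute runoff: 12.6, 24.8, 18.3 mm/h.
Σ(I−φ)·Δt = d  ⇒  (12.6+24.8+18.3 − 3φ)·1 = 35.2
φ = (55.70 − 35.2/1) / 3 = 6.83 mm/h.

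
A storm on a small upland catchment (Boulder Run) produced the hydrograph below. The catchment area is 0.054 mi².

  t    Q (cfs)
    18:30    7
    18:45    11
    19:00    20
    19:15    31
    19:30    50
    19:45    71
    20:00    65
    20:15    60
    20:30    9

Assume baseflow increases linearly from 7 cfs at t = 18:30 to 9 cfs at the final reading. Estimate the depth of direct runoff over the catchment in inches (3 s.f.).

d ≈ 1.81 in

Direct runoff: 0.00, 3.75, 12.50, 23.25, 42.00, 62.75, 56.50, 51.25, 0.00 cfs; ΣQ_DR = 252.0 cfs.
V = ΣQ_DR · Δt = 252.0 × 900 s = 2.268 × 10^5 ft³.
Over A = 0.054 mi², depth = V / A = 1.81 in.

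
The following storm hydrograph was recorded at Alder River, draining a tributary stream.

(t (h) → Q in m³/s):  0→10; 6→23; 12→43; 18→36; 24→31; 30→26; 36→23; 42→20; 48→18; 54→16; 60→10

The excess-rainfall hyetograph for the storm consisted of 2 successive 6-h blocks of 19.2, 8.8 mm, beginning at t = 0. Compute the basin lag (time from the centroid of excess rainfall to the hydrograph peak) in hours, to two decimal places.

t_L ≈ 7.11 h

Centroid of excess rainfall: t_c = Σ P_i·t̄_i / ΣP_i = 4.8857 h (block centres at 3, 9 h).
Hydrograph peak occurs at t = 12 h, so basin lag t_L = 12 − 4.8857 = 7.11 h.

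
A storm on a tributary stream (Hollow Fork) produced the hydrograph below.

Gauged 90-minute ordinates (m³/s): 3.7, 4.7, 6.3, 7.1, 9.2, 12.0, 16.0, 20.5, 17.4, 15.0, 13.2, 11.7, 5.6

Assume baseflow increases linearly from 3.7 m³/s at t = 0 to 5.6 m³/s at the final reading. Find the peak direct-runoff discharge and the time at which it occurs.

Subtracting baseflow gives direct-runoff ordinates: 0.00, 0.84, 2.28, 2.92, 4.87, 7.51, 11.35, 15.69, 12.43, 9.88, 7.92, 6.26, 0.00 m³/s.
The maximum is 15.69 m³/s, occurring at the reading for t = 10.5 h.

Q_p = 15.69 m³/s at t = 10.5 h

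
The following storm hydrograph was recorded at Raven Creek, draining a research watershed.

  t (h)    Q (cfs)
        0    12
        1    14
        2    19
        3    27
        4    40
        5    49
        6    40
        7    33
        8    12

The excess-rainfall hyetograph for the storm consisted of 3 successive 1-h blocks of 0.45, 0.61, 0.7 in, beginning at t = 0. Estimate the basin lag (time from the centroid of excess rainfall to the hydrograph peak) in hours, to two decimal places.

t_L ≈ 3.36 h

Centroid of excess rainfall: t_c = Σ P_i·t̄_i / ΣP_i = 1.6420 h (block centres at 0.5, 1.5, 2.5 h).
Hydrograph peak occurs at t = 5 h, so basin lag t_L = 5 − 1.6420 = 3.36 h.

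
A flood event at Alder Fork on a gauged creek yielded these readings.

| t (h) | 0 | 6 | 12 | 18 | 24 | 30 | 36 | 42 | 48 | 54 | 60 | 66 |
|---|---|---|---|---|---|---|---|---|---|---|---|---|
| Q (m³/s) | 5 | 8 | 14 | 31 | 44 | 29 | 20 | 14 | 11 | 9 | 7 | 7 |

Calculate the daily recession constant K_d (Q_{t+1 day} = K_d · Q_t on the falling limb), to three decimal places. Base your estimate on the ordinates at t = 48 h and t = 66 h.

Between t = 48 h and t = 66 h the flow falls from 11 to 7 m³/s over 3×6 h = 18 h.
Per-interval ratio K = (7/11)^(1/3) = 0.8601; K_d = K^(24/6) = 0.547.

K_d ≈ 0.547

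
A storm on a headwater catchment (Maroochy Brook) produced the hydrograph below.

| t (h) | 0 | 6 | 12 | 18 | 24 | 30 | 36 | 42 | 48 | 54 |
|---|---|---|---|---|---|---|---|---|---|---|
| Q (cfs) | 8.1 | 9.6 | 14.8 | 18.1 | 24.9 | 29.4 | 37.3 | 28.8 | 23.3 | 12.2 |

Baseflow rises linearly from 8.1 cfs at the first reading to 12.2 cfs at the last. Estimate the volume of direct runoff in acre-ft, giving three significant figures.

Direct-runoff ordinates (Q − Q_b): 0.00, 1.04, 5.79, 8.63, 14.98, 19.02, 26.47, 17.51, 11.56, 0.00 cfs.
ΣQ_DR = 105.0 cfs.
With Δt = 6 h = 21600 s, V = ΣQ_DR · Δt = 105.0 × 21600 = 2.27 × 10^6 ft³ = 52.1 acre-ft.

V ≈ 52.1 acre-ft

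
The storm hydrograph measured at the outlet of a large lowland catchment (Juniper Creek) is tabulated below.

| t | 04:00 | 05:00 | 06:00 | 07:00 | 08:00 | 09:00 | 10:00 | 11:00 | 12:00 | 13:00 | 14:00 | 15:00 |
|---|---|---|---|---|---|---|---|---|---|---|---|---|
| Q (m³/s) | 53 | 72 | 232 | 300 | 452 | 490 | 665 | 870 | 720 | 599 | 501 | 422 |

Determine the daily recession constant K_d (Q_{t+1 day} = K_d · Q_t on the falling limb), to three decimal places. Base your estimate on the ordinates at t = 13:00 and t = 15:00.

Between t = 13:00 and t = 15:00 the flow falls from 599 to 422 m³/s over 2×1 h = 2 h.
Per-interval ratio K = (422/599)^(1/2) = 0.8393; K_d = K^(24/1) = 0.015.

K_d ≈ 0.015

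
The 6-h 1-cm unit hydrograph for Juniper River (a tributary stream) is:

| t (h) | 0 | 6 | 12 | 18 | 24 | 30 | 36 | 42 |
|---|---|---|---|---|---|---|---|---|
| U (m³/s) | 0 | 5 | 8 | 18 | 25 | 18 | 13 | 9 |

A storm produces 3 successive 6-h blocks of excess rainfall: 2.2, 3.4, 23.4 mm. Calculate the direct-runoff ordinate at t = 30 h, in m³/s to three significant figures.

By discrete convolution, Q_j = Σ (P_i / 10 mm) · U_{j−i}.
At t = 30 h (j=5): Q = (2.2/10)·18 + (3.4/10)·25 + (23.4/10)·18 = 54.6 m³/s.

Q ≈ 54.6 m³/s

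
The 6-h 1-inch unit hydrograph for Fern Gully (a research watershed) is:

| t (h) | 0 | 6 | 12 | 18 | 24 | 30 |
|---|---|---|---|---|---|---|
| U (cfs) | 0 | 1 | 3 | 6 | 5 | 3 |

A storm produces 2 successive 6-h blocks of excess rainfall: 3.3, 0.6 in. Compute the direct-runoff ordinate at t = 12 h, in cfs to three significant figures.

By discrete convolution, Q_j = Σ (P_i / 1 in) · U_{j−i}.
At t = 12 h (j=2): Q = (3.3/1)·3 + (0.6/1)·1 = 10.5 cfs.

Q ≈ 10.5 cfs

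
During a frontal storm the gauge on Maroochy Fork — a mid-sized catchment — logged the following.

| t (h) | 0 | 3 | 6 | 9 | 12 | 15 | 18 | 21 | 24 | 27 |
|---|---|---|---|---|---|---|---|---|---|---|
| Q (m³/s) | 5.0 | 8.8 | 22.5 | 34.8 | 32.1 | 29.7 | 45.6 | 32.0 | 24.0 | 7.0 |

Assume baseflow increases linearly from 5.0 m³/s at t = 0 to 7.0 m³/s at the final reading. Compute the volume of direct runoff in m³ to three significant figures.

V ≈ 1.96 × 10^6 m³

Direct-runoff ordinates (Q − Q_b): 0.00, 3.58, 17.06, 29.13, 26.21, 23.59, 39.27, 25.44, 17.22, 0.00 m³/s.
ΣQ_DR = 181.5 m³/s.
With Δt = 3 h = 10800 s, V = ΣQ_DR · Δt = 181.5 × 10800 = 1.96 × 10^6 m³.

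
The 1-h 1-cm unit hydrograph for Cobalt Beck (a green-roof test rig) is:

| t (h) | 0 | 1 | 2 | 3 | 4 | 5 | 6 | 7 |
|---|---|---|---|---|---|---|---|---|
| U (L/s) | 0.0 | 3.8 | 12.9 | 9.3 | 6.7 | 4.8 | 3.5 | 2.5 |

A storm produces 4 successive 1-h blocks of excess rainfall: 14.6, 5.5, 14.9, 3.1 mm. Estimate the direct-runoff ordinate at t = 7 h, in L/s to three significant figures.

By discrete convolution, Q_j = Σ (P_i / 10 mm) · U_{j−i}.
At t = 7 h (j=7): Q = (14.6/10)·2.5 + (5.5/10)·3.5 + (14.9/10)·4.8 + (3.1/10)·6.7 = 14.8 L/s.

Q ≈ 14.8 L/s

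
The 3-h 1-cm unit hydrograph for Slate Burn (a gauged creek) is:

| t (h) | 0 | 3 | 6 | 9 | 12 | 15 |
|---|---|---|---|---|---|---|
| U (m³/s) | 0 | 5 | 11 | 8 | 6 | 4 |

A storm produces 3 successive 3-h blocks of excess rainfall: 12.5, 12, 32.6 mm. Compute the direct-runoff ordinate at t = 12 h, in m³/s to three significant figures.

By discrete convolution, Q_j = Σ (P_i / 10 mm) · U_{j−i}.
At t = 12 h (j=4): Q = (12.5/10)·6 + (12/10)·8 + (32.6/10)·11 = 53.0 m³/s.

Q ≈ 53.0 m³/s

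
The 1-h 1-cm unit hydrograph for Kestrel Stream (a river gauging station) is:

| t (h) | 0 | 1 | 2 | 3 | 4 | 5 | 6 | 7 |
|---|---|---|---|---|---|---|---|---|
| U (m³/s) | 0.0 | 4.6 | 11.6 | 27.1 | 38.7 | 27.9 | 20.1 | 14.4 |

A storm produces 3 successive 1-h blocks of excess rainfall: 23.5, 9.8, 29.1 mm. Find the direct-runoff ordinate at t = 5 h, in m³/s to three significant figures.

By discrete convolution, Q_j = Σ (P_i / 10 mm) · U_{j−i}.
At t = 5 h (j=5): Q = (23.5/10)·27.9 + (9.8/10)·38.7 + (29.1/10)·27.1 = 182 m³/s.

Q ≈ 182 m³/s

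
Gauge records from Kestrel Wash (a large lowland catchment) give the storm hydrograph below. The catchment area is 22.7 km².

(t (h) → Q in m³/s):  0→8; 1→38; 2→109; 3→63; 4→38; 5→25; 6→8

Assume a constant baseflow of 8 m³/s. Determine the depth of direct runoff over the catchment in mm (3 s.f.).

Direct runoff: 0.0, 30.0, 101.0, 55.0, 30.0, 17.0, 0.0 m³/s; ΣQ_DR = 233.0 m³/s.
V = ΣQ_DR · Δt = 233.0 × 3600 s = 8.388 × 10^5 m³.
Over A = 22.7 km², depth = V / A = 37.0 mm.

d ≈ 37.0 mm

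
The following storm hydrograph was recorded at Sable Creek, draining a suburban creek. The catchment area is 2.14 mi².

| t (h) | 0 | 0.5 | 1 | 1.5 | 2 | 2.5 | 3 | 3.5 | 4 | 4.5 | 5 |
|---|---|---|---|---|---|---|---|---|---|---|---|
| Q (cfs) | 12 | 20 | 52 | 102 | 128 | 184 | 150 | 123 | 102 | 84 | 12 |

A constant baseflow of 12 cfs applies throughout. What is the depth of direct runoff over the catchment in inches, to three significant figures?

d ≈ 0.303 in

Direct runoff: 0.0, 8.0, 40.0, 90.0, 116.0, 172.0, 138.0, 111.0, 90.0, 72.0, 0.0 cfs; ΣQ_DR = 837.0 cfs.
V = ΣQ_DR · Δt = 837.0 × 1800 s = 1.507 × 10^6 ft³.
Over A = 2.14 mi², depth = V / A = 0.303 in.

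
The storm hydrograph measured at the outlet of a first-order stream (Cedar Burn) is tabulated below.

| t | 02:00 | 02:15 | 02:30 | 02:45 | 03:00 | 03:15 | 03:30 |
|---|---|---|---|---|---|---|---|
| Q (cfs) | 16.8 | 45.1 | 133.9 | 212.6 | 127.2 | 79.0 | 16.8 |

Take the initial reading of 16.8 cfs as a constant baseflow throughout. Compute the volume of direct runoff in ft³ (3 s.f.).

Direct-runoff ordinates (Q − Q_b): 0.0, 28.3, 117.1, 195.8, 110.4, 62.2, 0.0 cfs.
ΣQ_DR = 513.8 cfs.
With Δt = 0.25 h = 900 s, V = ΣQ_DR · Δt = 513.8 × 900 = 4.62 × 10^5 ft³.

V ≈ 4.62 × 10^5 ft³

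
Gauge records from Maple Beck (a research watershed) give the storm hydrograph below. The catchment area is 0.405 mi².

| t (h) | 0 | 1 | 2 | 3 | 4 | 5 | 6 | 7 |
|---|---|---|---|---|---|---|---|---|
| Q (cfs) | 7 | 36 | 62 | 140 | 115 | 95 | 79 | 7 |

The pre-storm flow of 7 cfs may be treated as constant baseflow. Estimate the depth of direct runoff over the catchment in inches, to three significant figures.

Direct runoff: 0.0, 29.0, 55.0, 133.0, 108.0, 88.0, 72.0, 0.0 cfs; ΣQ_DR = 485.0 cfs.
V = ΣQ_DR · Δt = 485.0 × 3600 s = 1.746 × 10^6 ft³.
Over A = 0.405 mi², depth = V / A = 1.86 in.

d ≈ 1.86 in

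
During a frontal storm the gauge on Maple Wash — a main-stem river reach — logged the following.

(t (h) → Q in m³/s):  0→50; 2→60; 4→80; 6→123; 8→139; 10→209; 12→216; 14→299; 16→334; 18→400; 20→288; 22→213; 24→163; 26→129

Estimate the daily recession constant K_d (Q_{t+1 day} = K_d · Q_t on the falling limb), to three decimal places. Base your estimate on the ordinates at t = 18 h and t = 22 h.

Between t = 18 h and t = 22 h the flow falls from 400 to 213 m³/s over 2×2 h = 4 h.
Per-interval ratio K = (213/400)^(1/2) = 0.7297; K_d = K^(24/2) = 0.023.

K_d ≈ 0.023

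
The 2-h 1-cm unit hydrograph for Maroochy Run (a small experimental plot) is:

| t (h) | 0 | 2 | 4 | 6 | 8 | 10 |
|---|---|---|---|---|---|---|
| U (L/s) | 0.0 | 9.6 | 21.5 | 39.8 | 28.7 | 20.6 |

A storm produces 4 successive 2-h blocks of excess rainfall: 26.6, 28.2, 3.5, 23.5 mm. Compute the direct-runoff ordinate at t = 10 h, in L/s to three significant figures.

By discrete convolution, Q_j = Σ (P_i / 10 mm) · U_{j−i}.
At t = 10 h (j=5): Q = (26.6/10)·20.6 + (28.2/10)·28.7 + (3.5/10)·39.8 + (23.5/10)·21.5 = 200 L/s.

Q ≈ 200 L/s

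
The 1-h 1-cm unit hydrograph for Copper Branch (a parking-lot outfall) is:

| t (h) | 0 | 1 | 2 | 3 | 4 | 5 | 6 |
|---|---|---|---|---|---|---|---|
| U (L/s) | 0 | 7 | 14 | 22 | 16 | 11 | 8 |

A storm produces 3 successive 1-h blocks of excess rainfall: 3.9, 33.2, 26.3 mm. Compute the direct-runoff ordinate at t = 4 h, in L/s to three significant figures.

By discrete convolution, Q_j = Σ (P_i / 10 mm) · U_{j−i}.
At t = 4 h (j=4): Q = (3.9/10)·16 + (33.2/10)·22 + (26.3/10)·14 = 116 L/s.

Q ≈ 116 L/s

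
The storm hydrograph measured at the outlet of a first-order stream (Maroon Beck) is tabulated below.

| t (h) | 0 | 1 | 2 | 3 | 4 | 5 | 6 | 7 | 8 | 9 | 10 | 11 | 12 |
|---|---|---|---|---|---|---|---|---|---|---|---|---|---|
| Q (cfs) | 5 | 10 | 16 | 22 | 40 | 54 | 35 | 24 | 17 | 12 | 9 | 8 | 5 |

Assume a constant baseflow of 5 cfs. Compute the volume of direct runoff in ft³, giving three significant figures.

Direct-runoff ordinates (Q − Q_b): 0.0, 5.0, 11.0, 17.0, 35.0, 49.0, 30.0, 19.0, 12.0, 7.0, 4.0, 3.0, 0.0 cfs.
ΣQ_DR = 192.0 cfs.
With Δt = 1 h = 3600 s, V = ΣQ_DR · Δt = 192.0 × 3600 = 6.91 × 10^5 ft³.

V ≈ 6.91 × 10^5 ft³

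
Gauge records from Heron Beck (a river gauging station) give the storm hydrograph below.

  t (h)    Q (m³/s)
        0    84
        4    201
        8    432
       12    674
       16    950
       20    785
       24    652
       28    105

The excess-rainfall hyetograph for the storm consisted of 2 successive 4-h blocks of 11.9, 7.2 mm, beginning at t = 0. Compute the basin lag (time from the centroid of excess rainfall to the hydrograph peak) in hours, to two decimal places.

t_L ≈ 12.49 h

Centroid of excess rainfall: t_c = Σ P_i·t̄_i / ΣP_i = 3.5079 h (block centres at 2, 6 h).
Hydrograph peak occurs at t = 16 h, so basin lag t_L = 16 − 3.5079 = 12.49 h.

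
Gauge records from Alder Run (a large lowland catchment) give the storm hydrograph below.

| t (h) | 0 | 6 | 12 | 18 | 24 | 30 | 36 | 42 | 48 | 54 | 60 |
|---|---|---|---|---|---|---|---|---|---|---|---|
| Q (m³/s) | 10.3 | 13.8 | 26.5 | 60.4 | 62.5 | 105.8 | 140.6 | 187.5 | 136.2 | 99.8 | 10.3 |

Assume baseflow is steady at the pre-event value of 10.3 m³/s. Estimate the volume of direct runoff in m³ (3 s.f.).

Direct-runoff ordinates (Q − Q_b): 0.0, 3.5, 16.2, 50.1, 52.2, 95.5, 130.3, 177.2, 125.9, 89.5, 0.0 m³/s.
ΣQ_DR = 740.4 m³/s.
With Δt = 6 h = 21600 s, V = ΣQ_DR · Δt = 740.4 × 21600 = 1.60 × 10^7 m³.

V ≈ 1.60 × 10^7 m³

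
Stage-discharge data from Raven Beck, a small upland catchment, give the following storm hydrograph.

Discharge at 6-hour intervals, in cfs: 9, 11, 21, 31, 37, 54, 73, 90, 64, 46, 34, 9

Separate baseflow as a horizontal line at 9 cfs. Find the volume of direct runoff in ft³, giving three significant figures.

Direct-runoff ordinates (Q − Q_b): 0.0, 2.0, 12.0, 22.0, 28.0, 45.0, 64.0, 81.0, 55.0, 37.0, 25.0, 0.0 cfs.
ΣQ_DR = 371.0 cfs.
With Δt = 6 h = 21600 s, V = ΣQ_DR · Δt = 371.0 × 21600 = 8.01 × 10^6 ft³.

V ≈ 8.01 × 10^6 ft³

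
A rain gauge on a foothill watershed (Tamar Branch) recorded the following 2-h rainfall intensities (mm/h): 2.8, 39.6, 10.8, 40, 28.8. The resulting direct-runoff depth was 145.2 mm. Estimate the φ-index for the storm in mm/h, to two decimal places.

Only the 3 blocks with intensity above φ contribute runoff: 39.6, 40, 28.8 mm/h.
Σ(I−φ)·Δt = d  ⇒  (39.6+40+28.8 − 3φ)·2 = 145.2
φ = (108.4 − 145.2/2) / 3 = 11.93 mm/h.

φ ≈ 11.93 mm/h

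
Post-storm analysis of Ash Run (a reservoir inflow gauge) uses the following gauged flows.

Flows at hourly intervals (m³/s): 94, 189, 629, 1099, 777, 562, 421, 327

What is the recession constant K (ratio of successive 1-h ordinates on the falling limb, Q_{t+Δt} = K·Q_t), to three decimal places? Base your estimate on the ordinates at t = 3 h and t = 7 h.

K ≈ 0.739

Using the recession-limb readings at t = 3 h and t = 7 h: Q falls from 1099 to 327 m³/s over 4 intervals.
K = (Q₂/Q₁)^(1/4) = (327/1099)^(1/4) = 0.739.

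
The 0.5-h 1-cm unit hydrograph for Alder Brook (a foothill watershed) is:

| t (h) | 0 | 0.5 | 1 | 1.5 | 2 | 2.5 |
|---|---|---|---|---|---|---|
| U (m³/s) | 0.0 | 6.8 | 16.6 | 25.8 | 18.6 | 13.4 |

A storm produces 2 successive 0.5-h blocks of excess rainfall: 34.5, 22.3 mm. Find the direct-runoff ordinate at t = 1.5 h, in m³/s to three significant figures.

By discrete convolution, Q_j = Σ (P_i / 10 mm) · U_{j−i}.
At t = 1.5 h (j=3): Q = (34.5/10)·25.8 + (22.3/10)·16.6 = 126 m³/s.

Q ≈ 126 m³/s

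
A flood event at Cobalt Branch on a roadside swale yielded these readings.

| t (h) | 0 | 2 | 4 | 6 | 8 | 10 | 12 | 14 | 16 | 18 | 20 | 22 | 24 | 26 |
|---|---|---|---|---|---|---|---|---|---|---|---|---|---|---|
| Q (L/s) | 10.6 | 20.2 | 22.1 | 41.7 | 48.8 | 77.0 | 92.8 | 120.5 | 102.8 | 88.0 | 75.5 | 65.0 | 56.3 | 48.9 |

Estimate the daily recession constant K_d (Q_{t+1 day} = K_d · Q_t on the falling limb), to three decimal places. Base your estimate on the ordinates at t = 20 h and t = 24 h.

K_d ≈ 0.172

Between t = 20 h and t = 24 h the flow falls from 75.5 to 56.3 L/s over 2×2 h = 4 h.
Per-interval ratio K = (56.3/75.5)^(1/2) = 0.8635; K_d = K^(24/2) = 0.172.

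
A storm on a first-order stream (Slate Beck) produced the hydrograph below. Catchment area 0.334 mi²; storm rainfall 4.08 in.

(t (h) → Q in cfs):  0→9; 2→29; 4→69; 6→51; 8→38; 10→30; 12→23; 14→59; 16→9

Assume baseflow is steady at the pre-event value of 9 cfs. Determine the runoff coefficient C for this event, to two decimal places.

C ≈ 0.54

ΣQ_DR = 236.0 cfs; V = ΣQ_DR·Δt = 1.699 × 10^6 ft³.
Runoff depth d = V / A = 2.190 in.
C = d / P = 2.190 / 4.08 = 0.54.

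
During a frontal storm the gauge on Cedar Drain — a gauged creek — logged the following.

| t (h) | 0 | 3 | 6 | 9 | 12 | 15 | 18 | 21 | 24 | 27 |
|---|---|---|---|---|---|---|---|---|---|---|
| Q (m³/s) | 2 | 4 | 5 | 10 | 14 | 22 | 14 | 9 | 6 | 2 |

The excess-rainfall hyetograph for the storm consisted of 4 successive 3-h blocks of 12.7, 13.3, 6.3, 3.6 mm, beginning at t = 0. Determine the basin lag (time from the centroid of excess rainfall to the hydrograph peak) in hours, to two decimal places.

Centroid of excess rainfall: t_c = Σ P_i·t̄_i / ΣP_i = 4.5669 h (block centres at 1.5, 4.5, 7.5, 10.5 h).
Hydrograph peak occurs at t = 15 h, so basin lag t_L = 15 − 4.5669 = 10.43 h.

t_L ≈ 10.43 h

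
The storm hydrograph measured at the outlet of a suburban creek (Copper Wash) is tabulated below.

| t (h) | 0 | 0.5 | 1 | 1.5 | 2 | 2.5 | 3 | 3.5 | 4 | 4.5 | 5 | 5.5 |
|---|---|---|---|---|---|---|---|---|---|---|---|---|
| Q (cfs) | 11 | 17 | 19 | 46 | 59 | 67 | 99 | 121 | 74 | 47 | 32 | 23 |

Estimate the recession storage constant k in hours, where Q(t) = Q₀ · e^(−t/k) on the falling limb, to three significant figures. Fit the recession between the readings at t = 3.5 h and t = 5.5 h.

k ≈ 1.20 h

On the falling limb, Q drops from 121 to 23 cfs between t = 3.5 h and t = 5.5 h (Δt = 2 h).
k = −Δt / ln(Q₂/Q₁) = −2 / ln(23/121) = 1.20 h.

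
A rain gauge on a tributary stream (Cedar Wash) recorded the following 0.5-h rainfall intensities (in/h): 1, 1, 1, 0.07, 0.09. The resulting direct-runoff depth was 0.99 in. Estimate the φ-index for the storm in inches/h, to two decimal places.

φ ≈ 0.34 in/h

Only the 3 blocks with intensity above φ contribute runoff: 1, 1, 1 in/h.
Σ(I−φ)·Δt = d  ⇒  (1+1+1 − 3φ)·0.5 = 0.99
φ = (3.000 − 0.99/0.5) / 3 = 0.34 in/h.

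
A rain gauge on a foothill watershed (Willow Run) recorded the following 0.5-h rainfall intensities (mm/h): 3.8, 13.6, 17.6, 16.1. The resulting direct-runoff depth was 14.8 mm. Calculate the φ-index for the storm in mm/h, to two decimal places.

Only the 3 blocks with intensity above φ contribute runoff: 13.6, 17.6, 16.1 mm/h.
Σ(I−φ)·Δt = d  ⇒  (13.6+17.6+16.1 − 3φ)·0.5 = 14.8
φ = (47.30 − 14.8/0.5) / 3 = 5.90 mm/h.

φ ≈ 5.90 mm/h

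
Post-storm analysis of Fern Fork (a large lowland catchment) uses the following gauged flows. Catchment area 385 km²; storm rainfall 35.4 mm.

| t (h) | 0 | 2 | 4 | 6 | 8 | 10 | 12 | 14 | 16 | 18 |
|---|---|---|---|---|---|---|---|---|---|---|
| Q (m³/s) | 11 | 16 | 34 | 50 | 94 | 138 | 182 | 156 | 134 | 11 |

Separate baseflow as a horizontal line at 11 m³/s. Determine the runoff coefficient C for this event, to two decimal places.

ΣQ_DR = 716.0 m³/s; V = ΣQ_DR·Δt = 5.155 × 10^6 m³.
Runoff depth d = V / A = 13.39 mm.
C = d / P = 13.39 / 35.4 = 0.38.

C ≈ 0.38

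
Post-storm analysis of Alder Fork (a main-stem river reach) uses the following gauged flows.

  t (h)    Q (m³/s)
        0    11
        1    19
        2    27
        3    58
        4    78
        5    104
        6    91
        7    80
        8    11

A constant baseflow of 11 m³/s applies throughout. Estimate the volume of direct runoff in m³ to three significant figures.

Direct-runoff ordinates (Q − Q_b): 0.0, 8.0, 16.0, 47.0, 67.0, 93.0, 80.0, 69.0, 0.0 m³/s.
ΣQ_DR = 380.0 m³/s.
With Δt = 1 h = 3600 s, V = ΣQ_DR · Δt = 380.0 × 3600 = 1.37 × 10^6 m³.

V ≈ 1.37 × 10^6 m³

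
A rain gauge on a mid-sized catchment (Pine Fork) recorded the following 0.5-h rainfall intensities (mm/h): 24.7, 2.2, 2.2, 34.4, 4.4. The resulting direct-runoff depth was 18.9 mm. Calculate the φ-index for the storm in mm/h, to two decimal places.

φ ≈ 10.65 mm/h

Only the 2 blocks with intensity above φ contribute runoff: 24.7, 34.4 mm/h.
Σ(I−φ)·Δt = d  ⇒  (24.7+34.4 − 2φ)·0.5 = 18.9
φ = (59.10 − 18.9/0.5) / 2 = 10.65 mm/h.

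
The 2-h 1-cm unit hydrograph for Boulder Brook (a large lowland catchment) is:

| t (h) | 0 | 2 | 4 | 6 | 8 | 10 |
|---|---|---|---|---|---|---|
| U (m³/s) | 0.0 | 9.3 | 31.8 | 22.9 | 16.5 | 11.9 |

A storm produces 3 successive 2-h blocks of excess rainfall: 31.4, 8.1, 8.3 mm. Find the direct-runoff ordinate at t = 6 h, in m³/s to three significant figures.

Q ≈ 105 m³/s

By discrete convolution, Q_j = Σ (P_i / 10 mm) · U_{j−i}.
At t = 6 h (j=3): Q = (31.4/10)·22.9 + (8.1/10)·31.8 + (8.3/10)·9.3 = 105 m³/s.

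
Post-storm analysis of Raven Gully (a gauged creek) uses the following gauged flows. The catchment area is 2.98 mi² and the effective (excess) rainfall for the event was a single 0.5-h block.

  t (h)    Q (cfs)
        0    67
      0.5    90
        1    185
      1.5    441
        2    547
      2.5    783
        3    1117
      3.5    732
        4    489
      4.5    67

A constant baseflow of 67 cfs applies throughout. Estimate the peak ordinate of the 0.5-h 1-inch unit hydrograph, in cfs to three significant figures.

U_p ≈ 1050 cfs

Direct runoff: 0.0, 23.0, 118.0, 374.0, 480.0, 716.0, 1050.0, 665.0, 422.0, 0.0 cfs; ΣQ_DR = 3848 cfs, peak = 1050.0 cfs.
Runoff depth d = ΣQ_DR·Δt / A = 3848 × 1800 / (2.98 mi²) = 1.000 in.
The 1-inch UH is the DRH scaled by (1 in)/d, so U_p = 1050.0 × 1/1.000 = 1050 cfs.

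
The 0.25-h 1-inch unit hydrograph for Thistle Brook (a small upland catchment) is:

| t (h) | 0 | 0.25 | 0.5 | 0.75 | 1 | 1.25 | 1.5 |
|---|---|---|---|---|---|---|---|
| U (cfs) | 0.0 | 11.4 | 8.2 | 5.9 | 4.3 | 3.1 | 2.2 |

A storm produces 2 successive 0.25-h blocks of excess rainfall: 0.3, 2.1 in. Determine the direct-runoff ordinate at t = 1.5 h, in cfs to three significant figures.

Q ≈ 7.17 cfs

By discrete convolution, Q_j = Σ (P_i / 1 in) · U_{j−i}.
At t = 1.5 h (j=6): Q = (0.3/1)·2.2 + (2.1/1)·3.1 = 7.17 cfs.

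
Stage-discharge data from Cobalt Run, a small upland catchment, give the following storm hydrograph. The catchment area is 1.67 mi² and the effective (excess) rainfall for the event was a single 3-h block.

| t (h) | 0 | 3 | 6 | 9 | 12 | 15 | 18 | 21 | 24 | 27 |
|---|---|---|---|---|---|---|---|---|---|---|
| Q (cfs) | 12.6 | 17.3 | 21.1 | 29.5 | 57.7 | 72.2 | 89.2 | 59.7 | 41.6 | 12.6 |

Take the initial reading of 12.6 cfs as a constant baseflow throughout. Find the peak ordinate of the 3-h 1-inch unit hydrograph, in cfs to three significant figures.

U_p ≈ 95.7 cfs

Direct runoff: 0.0, 4.7, 8.5, 16.9, 45.1, 59.6, 76.6, 47.1, 29.0, 0.0 cfs; ΣQ_DR = 287.5 cfs, peak = 76.6 cfs.
Runoff depth d = ΣQ_DR·Δt / A = 287.5 × 10800 / (1.67 mi²) = 0.8003 in.
The 1-inch UH is the DRH scaled by (1 in)/d, so U_p = 76.6 × 1/0.8003 = 95.7 cfs.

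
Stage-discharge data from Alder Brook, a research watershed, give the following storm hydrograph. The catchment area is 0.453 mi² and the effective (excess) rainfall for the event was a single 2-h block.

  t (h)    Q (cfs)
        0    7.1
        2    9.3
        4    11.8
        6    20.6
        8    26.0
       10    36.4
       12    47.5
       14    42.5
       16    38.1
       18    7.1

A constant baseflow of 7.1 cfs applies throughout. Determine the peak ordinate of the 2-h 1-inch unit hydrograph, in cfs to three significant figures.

Direct runoff: 0.0, 2.2, 4.7, 13.5, 18.9, 29.3, 40.4, 35.4, 31.0, 0.0 cfs; ΣQ_DR = 175.4 cfs, peak = 40.4 cfs.
Runoff depth d = ΣQ_DR·Δt / A = 175.4 × 7200 / (0.453 mi²) = 1.200 in.
The 1-inch UH is the DRH scaled by (1 in)/d, so U_p = 40.4 × 1/1.200 = 33.7 cfs.

U_p ≈ 33.7 cfs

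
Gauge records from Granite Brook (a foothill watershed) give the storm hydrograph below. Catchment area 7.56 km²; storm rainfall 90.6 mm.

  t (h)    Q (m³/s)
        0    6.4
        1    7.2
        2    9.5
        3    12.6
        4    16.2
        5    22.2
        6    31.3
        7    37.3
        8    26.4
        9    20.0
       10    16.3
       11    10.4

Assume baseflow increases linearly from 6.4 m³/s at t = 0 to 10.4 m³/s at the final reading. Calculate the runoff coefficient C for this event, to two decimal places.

C ≈ 0.60

ΣQ_DR = 115.0 m³/s; V = ΣQ_DR·Δt = 4.140 × 10^5 m³.
Runoff depth d = V / A = 54.76 mm.
C = d / P = 54.76 / 90.6 = 0.60.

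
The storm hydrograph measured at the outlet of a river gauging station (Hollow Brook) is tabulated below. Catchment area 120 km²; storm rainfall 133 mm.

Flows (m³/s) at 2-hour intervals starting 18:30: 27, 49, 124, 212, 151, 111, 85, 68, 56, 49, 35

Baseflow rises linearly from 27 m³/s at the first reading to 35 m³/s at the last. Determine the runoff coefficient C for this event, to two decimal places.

C ≈ 0.28

ΣQ_DR = 626.0 m³/s; V = ΣQ_DR·Δt = 4.507 × 10^6 m³.
Runoff depth d = V / A = 37.56 mm.
C = d / P = 37.56 / 133 = 0.28.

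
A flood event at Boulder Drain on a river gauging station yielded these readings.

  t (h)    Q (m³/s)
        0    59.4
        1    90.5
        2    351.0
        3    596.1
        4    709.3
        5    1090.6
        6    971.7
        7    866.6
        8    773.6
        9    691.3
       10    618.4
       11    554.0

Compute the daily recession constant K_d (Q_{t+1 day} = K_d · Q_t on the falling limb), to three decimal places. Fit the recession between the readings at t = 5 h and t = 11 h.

Between t = 5 h and t = 11 h the flow falls from 1090.6 to 554.0 m³/s over 6×1 h = 6 h.
Per-interval ratio K = (554.0/1090.6)^(1/6) = 0.8933; K_d = K^(24/1) = 0.067.

K_d ≈ 0.067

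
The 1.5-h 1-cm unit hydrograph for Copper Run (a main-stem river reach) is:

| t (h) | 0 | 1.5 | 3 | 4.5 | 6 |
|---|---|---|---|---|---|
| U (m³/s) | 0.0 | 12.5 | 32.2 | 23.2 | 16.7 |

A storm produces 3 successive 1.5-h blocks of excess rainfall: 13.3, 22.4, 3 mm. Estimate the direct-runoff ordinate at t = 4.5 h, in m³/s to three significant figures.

By discrete convolution, Q_j = Σ (P_i / 10 mm) · U_{j−i}.
At t = 4.5 h (j=3): Q = (13.3/10)·23.2 + (22.4/10)·32.2 + (3/10)·12.5 = 107 m³/s.

Q ≈ 107 m³/s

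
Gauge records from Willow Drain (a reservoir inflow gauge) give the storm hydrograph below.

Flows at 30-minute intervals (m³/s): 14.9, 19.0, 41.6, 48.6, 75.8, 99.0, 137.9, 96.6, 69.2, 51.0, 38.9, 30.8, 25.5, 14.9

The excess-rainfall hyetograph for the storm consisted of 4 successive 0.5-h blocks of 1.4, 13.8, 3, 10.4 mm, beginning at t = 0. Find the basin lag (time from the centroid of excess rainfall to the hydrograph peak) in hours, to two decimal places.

t_L ≈ 1.86 h

Centroid of excess rainfall: t_c = Σ P_i·t̄_i / ΣP_i = 1.1416 h (block centres at 0.25, 0.75, 1.25, 1.75 h).
Hydrograph peak occurs at t = 3 h, so basin lag t_L = 3 − 1.1416 = 1.86 h.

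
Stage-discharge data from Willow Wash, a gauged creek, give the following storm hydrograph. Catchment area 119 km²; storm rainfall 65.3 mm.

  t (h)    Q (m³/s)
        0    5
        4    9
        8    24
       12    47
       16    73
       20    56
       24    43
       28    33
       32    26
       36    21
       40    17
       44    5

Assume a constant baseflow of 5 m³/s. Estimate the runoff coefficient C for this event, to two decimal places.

C ≈ 0.55

ΣQ_DR = 299.0 m³/s; V = ΣQ_DR·Δt = 4.306 × 10^6 m³.
Runoff depth d = V / A = 36.18 mm.
C = d / P = 36.18 / 65.3 = 0.55.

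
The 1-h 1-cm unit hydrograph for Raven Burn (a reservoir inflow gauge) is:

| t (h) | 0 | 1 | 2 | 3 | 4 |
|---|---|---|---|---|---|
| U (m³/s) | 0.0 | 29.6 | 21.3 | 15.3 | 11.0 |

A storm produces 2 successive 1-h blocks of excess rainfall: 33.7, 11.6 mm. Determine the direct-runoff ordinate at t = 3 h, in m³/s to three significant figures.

Q ≈ 76.3 m³/s

By discrete convolution, Q_j = Σ (P_i / 10 mm) · U_{j−i}.
At t = 3 h (j=3): Q = (33.7/10)·15.3 + (11.6/10)·21.3 = 76.3 m³/s.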